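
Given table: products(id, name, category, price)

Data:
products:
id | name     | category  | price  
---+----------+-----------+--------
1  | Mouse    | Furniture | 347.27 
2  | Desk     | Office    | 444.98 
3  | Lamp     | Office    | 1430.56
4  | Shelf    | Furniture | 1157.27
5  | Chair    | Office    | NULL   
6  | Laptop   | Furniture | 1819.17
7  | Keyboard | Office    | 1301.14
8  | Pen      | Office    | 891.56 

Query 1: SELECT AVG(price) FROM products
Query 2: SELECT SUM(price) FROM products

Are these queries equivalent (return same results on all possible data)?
No, not equivalent

Query 1 returns: [(1055.992857142857,)]
Query 2 returns: [(7391.95,)]

Reason: AVG vs SUM give different aggregate values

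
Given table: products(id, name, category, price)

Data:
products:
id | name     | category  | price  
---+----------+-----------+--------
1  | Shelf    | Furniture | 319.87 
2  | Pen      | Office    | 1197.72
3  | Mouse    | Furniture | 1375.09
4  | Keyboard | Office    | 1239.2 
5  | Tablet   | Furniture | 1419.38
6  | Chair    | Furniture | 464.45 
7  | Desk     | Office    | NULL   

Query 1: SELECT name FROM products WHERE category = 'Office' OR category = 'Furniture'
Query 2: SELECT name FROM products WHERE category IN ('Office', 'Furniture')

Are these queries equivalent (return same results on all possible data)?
Yes, equivalent

Both queries return: [('Chair',), ('Desk',), ('Keyboard',), ('Mouse',), ('Pen',), ('Shelf',), ('Tablet',)]

Reason: OR vs IN are equivalent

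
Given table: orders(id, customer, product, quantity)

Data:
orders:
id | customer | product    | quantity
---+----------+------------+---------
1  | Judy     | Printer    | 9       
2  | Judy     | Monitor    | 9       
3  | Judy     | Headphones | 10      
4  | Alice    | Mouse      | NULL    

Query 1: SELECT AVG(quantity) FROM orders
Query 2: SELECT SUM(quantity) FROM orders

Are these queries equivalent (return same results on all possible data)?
No, not equivalent

Query 1 returns: [(9.333333333333334,)]
Query 2 returns: [(28,)]

Reason: AVG vs SUM give different aggregate values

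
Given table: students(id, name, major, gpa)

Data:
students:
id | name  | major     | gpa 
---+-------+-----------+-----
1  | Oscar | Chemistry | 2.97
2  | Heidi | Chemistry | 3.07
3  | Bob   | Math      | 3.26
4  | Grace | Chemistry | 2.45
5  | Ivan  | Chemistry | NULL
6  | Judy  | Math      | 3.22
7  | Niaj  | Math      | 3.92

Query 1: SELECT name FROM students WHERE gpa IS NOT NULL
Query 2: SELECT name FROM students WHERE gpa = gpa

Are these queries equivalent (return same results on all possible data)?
Yes, equivalent

Both queries return: [('Bob',), ('Grace',), ('Heidi',), ('Judy',), ('Niaj',), ('Oscar',)]

Reason: IS NOT NULL vs self-equality (both exclude NULLs)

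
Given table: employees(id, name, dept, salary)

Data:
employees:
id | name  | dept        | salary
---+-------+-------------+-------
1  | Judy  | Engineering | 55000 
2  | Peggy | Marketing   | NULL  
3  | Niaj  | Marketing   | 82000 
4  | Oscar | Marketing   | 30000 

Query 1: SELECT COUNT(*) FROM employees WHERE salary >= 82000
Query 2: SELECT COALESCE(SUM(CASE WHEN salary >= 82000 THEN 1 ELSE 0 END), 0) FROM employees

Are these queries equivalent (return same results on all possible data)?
Yes, equivalent

Both queries return: [(1,)]

Reason: COUNT with WHERE vs conditional SUM (COALESCE handles empty-table NULL)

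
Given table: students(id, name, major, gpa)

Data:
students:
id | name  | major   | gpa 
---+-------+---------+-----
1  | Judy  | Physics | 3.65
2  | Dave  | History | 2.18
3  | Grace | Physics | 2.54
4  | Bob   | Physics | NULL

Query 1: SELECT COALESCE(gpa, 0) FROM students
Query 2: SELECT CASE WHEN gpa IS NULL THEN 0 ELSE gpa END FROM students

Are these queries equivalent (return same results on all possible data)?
Yes, equivalent

Both queries return: [(0,), (2.18,), (2.54,), (3.65,)]

Reason: COALESCE vs CASE for NULL handling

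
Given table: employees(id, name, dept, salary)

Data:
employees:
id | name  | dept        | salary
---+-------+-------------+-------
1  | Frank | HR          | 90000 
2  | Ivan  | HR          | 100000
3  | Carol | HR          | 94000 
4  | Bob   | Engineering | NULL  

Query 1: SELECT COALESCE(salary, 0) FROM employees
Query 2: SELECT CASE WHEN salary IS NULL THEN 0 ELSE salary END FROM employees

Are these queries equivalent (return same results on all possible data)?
Yes, equivalent

Both queries return: [(0,), (90000,), (94000,), (100000,)]

Reason: COALESCE vs CASE for NULL handling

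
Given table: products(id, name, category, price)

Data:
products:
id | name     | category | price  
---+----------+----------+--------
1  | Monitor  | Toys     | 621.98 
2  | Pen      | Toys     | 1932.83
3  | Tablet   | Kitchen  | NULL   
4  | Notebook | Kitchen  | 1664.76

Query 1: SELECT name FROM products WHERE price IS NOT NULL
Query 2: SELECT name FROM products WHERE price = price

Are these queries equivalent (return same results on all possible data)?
Yes, equivalent

Both queries return: [('Monitor',), ('Notebook',), ('Pen',)]

Reason: IS NOT NULL vs self-equality (both exclude NULLs)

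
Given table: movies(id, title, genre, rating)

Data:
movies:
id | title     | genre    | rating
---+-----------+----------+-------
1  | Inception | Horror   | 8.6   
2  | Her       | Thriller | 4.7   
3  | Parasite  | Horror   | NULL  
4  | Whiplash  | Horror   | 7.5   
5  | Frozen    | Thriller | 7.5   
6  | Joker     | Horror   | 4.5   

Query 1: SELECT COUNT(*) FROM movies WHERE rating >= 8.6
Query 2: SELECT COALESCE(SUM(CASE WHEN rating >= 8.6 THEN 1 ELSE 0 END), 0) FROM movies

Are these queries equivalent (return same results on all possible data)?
Yes, equivalent

Both queries return: [(1,)]

Reason: COUNT with WHERE vs conditional SUM (COALESCE handles empty-table NULL)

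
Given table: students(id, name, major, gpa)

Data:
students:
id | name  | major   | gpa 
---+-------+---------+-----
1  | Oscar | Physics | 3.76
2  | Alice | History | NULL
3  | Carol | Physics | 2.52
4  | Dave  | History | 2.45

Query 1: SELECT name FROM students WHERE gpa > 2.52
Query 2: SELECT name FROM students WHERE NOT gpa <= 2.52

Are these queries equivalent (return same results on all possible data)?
Yes, equivalent

Both queries return: [('Oscar',)]

Reason: Both filter gpa > 2.52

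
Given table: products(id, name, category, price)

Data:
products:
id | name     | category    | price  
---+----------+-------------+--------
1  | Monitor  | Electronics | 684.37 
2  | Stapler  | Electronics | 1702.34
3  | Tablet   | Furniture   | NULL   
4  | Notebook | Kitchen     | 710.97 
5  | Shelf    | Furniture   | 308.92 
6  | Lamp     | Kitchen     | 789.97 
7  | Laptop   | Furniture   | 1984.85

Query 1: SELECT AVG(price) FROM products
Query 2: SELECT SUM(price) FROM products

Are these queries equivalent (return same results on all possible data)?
No, not equivalent

Query 1 returns: [(1030.2366666666667,)]
Query 2 returns: [(6181.42,)]

Reason: AVG vs SUM give different aggregate values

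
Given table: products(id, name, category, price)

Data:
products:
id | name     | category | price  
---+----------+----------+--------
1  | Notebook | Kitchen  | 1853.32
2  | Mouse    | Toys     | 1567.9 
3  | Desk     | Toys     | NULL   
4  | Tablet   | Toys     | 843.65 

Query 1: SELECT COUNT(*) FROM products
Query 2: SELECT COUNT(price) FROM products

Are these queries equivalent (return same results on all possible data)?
No, not equivalent

Query 1 returns: [(4,)]
Query 2 returns: [(3,)]

Reason: COUNT(*) includes NULLs, COUNT(column) excludes them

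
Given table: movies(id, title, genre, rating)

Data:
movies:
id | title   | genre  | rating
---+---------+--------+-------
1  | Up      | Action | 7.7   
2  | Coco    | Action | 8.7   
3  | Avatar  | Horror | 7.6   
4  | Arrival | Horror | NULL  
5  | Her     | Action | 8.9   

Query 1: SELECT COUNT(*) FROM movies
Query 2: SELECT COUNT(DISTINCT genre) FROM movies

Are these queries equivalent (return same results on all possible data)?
No, not equivalent

Query 1 returns: [(5,)]
Query 2 returns: [(2,)]

Reason: COUNT(*) counts rows, COUNT(DISTINCT genre) counts unique genres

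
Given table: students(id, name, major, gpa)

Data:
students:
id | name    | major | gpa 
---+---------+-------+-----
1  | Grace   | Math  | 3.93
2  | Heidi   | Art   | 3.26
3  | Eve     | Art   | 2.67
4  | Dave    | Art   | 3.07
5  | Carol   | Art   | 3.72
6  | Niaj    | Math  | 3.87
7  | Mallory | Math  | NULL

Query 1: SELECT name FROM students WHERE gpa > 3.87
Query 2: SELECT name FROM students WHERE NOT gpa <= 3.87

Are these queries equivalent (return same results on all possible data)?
Yes, equivalent

Both queries return: [('Grace',)]

Reason: Both filter gpa > 3.87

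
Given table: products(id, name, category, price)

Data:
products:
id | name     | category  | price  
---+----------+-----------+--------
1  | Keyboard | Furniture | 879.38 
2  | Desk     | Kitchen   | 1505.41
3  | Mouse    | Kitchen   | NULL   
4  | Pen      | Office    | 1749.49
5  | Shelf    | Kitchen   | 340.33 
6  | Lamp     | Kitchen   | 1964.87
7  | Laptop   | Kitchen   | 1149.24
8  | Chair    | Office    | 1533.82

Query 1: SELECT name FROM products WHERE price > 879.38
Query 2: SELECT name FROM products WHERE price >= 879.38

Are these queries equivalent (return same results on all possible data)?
No, not equivalent

Query 1 returns: [('Desk',), ('Pen',), ('Lamp',), ('Laptop',), ('Chair',)]
Query 2 returns: [('Keyboard',), ('Desk',), ('Pen',), ('Lamp',), ('Laptop',), ('Chair',)]

Reason: > vs >= gives different results when price = 879.38 exists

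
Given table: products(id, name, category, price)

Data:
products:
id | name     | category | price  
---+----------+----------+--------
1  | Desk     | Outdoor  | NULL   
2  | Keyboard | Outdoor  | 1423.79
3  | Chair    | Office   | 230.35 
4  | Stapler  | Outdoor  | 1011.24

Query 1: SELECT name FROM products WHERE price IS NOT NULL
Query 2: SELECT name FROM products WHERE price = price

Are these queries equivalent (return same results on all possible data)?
Yes, equivalent

Both queries return: [('Chair',), ('Keyboard',), ('Stapler',)]

Reason: IS NOT NULL vs self-equality (both exclude NULLs)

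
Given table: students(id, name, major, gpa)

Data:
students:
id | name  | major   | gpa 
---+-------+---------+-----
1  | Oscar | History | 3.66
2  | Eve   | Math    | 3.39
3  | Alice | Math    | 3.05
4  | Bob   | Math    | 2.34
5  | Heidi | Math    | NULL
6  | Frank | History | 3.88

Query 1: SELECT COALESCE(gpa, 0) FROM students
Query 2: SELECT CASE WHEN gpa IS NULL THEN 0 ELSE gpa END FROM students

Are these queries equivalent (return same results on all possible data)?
Yes, equivalent

Both queries return: [(0,), (2.34,), (3.05,), (3.39,), (3.66,), (3.88,)]

Reason: COALESCE vs CASE for NULL handling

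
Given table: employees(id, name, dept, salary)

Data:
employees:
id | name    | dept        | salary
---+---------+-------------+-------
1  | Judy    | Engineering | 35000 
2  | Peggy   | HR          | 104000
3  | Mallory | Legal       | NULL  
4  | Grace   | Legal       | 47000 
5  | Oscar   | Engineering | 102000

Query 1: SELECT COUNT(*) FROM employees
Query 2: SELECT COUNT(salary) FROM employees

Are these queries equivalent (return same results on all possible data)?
No, not equivalent

Query 1 returns: [(5,)]
Query 2 returns: [(4,)]

Reason: COUNT(*) includes NULLs, COUNT(column) excludes them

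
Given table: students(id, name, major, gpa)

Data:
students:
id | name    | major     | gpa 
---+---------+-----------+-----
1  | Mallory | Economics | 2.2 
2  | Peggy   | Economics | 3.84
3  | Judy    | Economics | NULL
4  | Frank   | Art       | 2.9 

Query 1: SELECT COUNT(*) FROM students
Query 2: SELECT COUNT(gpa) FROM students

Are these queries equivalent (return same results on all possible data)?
No, not equivalent

Query 1 returns: [(4,)]
Query 2 returns: [(3,)]

Reason: COUNT(*) includes NULLs, COUNT(column) excludes them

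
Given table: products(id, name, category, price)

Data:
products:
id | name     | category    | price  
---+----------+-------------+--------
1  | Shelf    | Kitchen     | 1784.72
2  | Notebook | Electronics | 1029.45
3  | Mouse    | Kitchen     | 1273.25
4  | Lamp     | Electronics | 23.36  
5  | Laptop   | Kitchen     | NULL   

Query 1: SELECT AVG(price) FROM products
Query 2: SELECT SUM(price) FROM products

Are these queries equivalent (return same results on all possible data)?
No, not equivalent

Query 1 returns: [(1027.695,)]
Query 2 returns: [(4110.78,)]

Reason: AVG vs SUM give different aggregate values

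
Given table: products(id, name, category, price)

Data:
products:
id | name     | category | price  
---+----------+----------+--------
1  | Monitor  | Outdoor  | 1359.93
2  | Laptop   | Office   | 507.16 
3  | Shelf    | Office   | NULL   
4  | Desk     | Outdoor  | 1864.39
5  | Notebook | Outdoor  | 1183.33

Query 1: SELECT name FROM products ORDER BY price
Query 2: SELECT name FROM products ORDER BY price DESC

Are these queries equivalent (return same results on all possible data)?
No, not equivalent

Query 1 returns: [('Shelf',), ('Laptop',), ('Notebook',), ('Monitor',), ('Desk',)]
Query 2 returns: [('Desk',), ('Monitor',), ('Notebook',), ('Laptop',), ('Shelf',)]

Reason: ASC vs DESC gives opposite ordering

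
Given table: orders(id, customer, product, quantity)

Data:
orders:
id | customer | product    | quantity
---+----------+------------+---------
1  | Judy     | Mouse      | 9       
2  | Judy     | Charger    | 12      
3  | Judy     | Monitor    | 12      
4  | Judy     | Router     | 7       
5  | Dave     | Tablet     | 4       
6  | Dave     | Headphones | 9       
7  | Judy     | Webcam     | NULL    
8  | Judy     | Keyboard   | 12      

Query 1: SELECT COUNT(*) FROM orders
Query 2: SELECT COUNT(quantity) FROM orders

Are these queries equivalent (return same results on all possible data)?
No, not equivalent

Query 1 returns: [(8,)]
Query 2 returns: [(7,)]

Reason: COUNT(*) includes NULLs, COUNT(column) excludes them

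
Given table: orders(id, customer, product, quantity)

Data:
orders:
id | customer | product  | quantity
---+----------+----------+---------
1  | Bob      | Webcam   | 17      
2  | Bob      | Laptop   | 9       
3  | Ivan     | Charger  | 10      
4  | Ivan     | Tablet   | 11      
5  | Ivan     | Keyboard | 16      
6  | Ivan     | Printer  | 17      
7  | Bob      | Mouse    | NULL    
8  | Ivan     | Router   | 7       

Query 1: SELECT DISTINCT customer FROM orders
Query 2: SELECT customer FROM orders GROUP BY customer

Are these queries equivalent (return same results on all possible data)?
Yes, equivalent

Both queries return: [('Bob',), ('Ivan',)]

Reason: Both get unique customers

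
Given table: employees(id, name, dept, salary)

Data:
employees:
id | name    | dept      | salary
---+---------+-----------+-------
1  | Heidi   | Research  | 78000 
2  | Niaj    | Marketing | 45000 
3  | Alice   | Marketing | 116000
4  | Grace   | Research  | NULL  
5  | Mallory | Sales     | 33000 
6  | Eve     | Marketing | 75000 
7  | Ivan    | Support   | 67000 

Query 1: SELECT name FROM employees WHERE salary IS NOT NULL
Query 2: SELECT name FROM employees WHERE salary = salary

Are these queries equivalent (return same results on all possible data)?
Yes, equivalent

Both queries return: [('Alice',), ('Eve',), ('Heidi',), ('Ivan',), ('Mallory',), ('Niaj',)]

Reason: IS NOT NULL vs self-equality (both exclude NULLs)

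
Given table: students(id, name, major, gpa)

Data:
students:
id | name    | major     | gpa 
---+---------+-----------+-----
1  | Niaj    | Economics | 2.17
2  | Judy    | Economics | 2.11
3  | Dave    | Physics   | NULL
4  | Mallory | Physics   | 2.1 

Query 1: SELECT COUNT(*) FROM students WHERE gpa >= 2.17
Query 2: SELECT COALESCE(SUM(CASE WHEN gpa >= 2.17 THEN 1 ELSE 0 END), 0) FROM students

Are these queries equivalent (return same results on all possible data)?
Yes, equivalent

Both queries return: [(1,)]

Reason: COUNT with WHERE vs conditional SUM (COALESCE handles empty-table NULL)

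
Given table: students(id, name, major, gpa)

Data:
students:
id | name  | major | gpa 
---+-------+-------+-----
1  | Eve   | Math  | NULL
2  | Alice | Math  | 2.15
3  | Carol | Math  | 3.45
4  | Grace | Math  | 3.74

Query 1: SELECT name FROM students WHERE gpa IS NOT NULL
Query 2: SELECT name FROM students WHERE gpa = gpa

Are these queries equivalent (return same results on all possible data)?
Yes, equivalent

Both queries return: [('Alice',), ('Carol',), ('Grace',)]

Reason: IS NOT NULL vs self-equality (both exclude NULLs)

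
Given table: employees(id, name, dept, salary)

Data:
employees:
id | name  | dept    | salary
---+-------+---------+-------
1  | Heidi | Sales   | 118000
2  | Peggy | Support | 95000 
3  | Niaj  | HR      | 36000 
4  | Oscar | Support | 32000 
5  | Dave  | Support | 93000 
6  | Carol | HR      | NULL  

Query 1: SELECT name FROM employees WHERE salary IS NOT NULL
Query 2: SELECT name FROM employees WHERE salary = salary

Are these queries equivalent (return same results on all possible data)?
Yes, equivalent

Both queries return: [('Dave',), ('Heidi',), ('Niaj',), ('Oscar',), ('Peggy',)]

Reason: IS NOT NULL vs self-equality (both exclude NULLs)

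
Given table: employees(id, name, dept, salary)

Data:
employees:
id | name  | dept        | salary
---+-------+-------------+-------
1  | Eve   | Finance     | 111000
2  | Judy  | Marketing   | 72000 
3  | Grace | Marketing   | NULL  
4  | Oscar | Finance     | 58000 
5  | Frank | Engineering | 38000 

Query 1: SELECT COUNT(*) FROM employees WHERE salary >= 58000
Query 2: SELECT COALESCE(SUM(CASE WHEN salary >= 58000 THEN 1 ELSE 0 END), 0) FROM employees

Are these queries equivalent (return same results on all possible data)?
Yes, equivalent

Both queries return: [(3,)]

Reason: COUNT with WHERE vs conditional SUM (COALESCE handles empty-table NULL)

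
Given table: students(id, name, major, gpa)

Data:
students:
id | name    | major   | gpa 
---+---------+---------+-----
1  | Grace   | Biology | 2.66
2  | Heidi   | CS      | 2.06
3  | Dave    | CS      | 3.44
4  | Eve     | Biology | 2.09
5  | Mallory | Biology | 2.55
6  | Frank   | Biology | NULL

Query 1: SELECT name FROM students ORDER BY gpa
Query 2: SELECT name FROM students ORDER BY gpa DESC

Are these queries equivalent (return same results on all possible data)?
No, not equivalent

Query 1 returns: [('Frank',), ('Heidi',), ('Eve',), ('Mallory',), ('Grace',), ('Dave',)]
Query 2 returns: [('Dave',), ('Grace',), ('Mallory',), ('Eve',), ('Heidi',), ('Frank',)]

Reason: ASC vs DESC gives opposite ordering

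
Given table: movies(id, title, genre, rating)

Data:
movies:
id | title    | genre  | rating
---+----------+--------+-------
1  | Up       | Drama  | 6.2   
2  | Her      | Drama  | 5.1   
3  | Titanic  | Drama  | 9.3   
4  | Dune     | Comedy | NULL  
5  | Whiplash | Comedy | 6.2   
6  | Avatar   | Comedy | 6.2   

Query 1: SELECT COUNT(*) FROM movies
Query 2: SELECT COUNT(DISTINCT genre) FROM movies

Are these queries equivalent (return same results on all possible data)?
No, not equivalent

Query 1 returns: [(6,)]
Query 2 returns: [(2,)]

Reason: COUNT(*) counts rows, COUNT(DISTINCT genre) counts unique genres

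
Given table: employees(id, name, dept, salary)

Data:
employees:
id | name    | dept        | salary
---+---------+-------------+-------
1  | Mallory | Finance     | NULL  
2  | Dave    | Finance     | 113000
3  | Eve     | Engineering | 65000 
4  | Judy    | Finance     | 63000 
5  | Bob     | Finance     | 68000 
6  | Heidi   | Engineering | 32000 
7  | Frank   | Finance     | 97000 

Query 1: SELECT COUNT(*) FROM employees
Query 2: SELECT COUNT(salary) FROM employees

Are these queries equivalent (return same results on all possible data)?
No, not equivalent

Query 1 returns: [(7,)]
Query 2 returns: [(6,)]

Reason: COUNT(*) includes NULLs, COUNT(column) excludes them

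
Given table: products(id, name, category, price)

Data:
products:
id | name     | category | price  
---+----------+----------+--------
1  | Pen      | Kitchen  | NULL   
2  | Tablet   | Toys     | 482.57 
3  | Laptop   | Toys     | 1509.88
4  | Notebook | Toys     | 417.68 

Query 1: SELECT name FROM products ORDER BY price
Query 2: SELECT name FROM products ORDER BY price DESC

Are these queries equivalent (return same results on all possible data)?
No, not equivalent

Query 1 returns: [('Pen',), ('Notebook',), ('Tablet',), ('Laptop',)]
Query 2 returns: [('Laptop',), ('Tablet',), ('Notebook',), ('Pen',)]

Reason: ASC vs DESC gives opposite ordering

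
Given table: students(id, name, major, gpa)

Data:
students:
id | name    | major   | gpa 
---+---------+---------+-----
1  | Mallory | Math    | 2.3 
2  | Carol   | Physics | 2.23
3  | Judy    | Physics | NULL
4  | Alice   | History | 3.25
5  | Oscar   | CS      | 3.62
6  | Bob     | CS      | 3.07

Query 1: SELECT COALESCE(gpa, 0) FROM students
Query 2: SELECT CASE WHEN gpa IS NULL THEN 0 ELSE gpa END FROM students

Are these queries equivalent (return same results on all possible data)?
Yes, equivalent

Both queries return: [(0,), (2.23,), (2.3,), (3.07,), (3.25,), (3.62,)]

Reason: COALESCE vs CASE for NULL handling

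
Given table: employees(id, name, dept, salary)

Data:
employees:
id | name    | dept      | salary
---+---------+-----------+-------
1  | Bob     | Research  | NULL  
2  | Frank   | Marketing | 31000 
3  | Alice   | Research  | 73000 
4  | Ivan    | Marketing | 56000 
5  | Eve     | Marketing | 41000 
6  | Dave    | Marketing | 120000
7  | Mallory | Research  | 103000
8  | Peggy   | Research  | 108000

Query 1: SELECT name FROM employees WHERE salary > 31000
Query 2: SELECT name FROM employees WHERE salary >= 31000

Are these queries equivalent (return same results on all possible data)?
No, not equivalent

Query 1 returns: [('Alice',), ('Ivan',), ('Eve',), ('Dave',), ('Mallory',), ('Peggy',)]
Query 2 returns: [('Frank',), ('Alice',), ('Ivan',), ('Eve',), ('Dave',), ('Mallory',), ('Peggy',)]

Reason: > vs >= gives different results when salary = 31000 exists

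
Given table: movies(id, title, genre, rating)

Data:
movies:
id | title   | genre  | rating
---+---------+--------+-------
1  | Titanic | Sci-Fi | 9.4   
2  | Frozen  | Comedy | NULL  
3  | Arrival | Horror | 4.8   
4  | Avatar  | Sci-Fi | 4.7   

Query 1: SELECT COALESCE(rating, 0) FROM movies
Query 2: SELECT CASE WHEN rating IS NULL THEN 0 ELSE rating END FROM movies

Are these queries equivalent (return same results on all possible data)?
Yes, equivalent

Both queries return: [(0,), (4.7,), (4.8,), (9.4,)]

Reason: COALESCE vs CASE for NULL handling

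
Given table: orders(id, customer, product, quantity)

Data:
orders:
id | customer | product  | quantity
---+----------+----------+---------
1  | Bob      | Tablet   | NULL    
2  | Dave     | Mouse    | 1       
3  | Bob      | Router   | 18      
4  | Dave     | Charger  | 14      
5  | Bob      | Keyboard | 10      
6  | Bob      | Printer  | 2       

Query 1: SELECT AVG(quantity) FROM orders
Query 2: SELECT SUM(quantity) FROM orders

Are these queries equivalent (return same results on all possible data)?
No, not equivalent

Query 1 returns: [(9.0,)]
Query 2 returns: [(45,)]

Reason: AVG vs SUM give different aggregate values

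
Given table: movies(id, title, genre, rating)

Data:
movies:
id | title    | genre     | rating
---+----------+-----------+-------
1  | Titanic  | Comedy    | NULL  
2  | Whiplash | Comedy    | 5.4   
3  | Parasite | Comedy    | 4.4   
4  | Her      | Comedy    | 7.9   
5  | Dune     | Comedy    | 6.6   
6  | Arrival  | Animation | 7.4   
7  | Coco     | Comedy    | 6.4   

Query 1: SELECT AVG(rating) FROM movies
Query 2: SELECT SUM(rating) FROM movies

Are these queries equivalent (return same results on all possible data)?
No, not equivalent

Query 1 returns: [(6.3500000000000005,)]
Query 2 returns: [(38.1,)]

Reason: AVG vs SUM give different aggregate values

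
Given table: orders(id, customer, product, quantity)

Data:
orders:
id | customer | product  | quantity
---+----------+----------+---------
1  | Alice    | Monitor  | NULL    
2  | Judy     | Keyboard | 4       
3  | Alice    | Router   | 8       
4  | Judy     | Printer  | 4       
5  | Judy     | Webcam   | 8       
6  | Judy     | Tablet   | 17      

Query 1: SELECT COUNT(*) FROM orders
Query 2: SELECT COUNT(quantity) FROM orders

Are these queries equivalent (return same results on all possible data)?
No, not equivalent

Query 1 returns: [(6,)]
Query 2 returns: [(5,)]

Reason: COUNT(*) includes NULLs, COUNT(column) excludes them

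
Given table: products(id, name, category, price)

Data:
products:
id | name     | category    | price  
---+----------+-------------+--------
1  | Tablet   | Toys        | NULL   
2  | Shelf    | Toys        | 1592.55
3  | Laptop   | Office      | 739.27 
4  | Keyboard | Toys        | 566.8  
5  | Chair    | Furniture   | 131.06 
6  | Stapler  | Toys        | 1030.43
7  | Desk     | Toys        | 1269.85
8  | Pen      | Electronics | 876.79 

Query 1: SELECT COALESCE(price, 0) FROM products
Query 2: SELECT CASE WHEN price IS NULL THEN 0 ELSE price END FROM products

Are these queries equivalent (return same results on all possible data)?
Yes, equivalent

Both queries return: [(0,), (131.06,), (566.8,), (739.27,), (876.79,), (1030.43,), (1269.85,), (1592.55,)]

Reason: COALESCE vs CASE for NULL handling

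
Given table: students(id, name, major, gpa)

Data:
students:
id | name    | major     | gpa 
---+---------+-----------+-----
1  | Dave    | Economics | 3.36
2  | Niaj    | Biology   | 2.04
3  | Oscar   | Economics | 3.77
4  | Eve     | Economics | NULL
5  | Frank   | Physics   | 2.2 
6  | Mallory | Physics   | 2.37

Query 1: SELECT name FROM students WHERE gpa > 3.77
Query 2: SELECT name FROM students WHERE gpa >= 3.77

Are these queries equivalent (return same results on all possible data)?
No, not equivalent

Query 1 returns: []
Query 2 returns: [('Oscar',)]

Reason: > vs >= gives different results when gpa = 3.77 exists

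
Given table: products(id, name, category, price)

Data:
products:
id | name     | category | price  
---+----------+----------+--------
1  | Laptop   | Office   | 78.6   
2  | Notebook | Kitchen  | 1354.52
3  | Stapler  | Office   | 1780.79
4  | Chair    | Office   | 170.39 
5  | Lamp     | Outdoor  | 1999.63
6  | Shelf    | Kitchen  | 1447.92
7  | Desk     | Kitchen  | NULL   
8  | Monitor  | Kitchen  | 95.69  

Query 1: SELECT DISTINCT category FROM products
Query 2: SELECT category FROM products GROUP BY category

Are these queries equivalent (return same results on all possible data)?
Yes, equivalent

Both queries return: [('Kitchen',), ('Office',), ('Outdoor',)]

Reason: Both get unique categorys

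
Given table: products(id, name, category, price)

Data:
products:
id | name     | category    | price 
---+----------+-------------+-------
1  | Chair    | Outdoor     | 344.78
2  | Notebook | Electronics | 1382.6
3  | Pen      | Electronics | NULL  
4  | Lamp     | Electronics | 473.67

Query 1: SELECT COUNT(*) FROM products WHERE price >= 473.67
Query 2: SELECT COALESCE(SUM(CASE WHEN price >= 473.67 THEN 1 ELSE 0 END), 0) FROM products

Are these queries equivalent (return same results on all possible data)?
Yes, equivalent

Both queries return: [(2,)]

Reason: COUNT with WHERE vs conditional SUM (COALESCE handles empty-table NULL)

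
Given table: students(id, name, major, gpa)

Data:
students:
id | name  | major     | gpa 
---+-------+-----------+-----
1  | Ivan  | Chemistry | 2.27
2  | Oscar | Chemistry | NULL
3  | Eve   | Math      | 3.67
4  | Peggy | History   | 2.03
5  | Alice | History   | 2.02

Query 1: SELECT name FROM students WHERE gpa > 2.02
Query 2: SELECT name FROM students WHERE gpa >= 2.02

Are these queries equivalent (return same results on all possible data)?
No, not equivalent

Query 1 returns: [('Ivan',), ('Eve',), ('Peggy',)]
Query 2 returns: [('Ivan',), ('Eve',), ('Peggy',), ('Alice',)]

Reason: > vs >= gives different results when gpa = 2.02 exists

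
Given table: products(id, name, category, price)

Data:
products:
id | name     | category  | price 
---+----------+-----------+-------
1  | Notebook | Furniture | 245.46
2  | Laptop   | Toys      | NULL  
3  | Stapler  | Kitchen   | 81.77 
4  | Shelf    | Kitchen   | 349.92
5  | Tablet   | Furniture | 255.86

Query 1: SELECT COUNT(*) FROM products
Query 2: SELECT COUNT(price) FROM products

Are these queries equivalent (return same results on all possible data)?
No, not equivalent

Query 1 returns: [(5,)]
Query 2 returns: [(4,)]

Reason: COUNT(*) includes NULLs, COUNT(column) excludes them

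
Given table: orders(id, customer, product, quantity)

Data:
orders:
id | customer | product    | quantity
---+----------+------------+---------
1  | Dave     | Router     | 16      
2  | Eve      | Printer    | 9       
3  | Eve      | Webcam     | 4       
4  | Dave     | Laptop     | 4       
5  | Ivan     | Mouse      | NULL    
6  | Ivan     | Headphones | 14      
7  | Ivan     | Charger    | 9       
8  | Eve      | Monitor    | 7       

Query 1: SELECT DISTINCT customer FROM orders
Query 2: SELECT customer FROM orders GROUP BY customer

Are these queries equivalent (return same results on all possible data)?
Yes, equivalent

Both queries return: [('Dave',), ('Eve',), ('Ivan',)]

Reason: Both get unique customers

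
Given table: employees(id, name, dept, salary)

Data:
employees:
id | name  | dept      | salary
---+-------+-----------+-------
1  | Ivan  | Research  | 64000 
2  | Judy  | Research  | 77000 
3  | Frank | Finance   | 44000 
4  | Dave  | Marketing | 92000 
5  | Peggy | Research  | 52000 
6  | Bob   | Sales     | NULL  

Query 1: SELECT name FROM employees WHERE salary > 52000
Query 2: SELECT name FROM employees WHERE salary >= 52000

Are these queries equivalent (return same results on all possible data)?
No, not equivalent

Query 1 returns: [('Ivan',), ('Judy',), ('Dave',)]
Query 2 returns: [('Ivan',), ('Judy',), ('Dave',), ('Peggy',)]

Reason: > vs >= gives different results when salary = 52000 exists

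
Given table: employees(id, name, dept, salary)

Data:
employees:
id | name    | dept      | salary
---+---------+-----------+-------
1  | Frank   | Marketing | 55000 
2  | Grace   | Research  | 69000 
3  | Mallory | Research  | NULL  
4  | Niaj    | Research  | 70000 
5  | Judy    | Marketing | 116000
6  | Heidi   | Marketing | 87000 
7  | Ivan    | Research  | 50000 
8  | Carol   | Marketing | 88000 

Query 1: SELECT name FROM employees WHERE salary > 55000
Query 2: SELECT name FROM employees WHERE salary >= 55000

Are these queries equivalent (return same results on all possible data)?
No, not equivalent

Query 1 returns: [('Grace',), ('Niaj',), ('Judy',), ('Heidi',), ('Carol',)]
Query 2 returns: [('Frank',), ('Grace',), ('Niaj',), ('Judy',), ('Heidi',), ('Carol',)]

Reason: > vs >= gives different results when salary = 55000 exists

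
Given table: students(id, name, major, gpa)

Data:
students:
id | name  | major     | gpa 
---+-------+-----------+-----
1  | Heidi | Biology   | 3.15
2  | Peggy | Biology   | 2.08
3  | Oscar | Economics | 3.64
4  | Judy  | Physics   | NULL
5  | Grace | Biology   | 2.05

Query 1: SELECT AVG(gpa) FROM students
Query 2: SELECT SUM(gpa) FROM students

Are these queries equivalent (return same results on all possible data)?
No, not equivalent

Query 1 returns: [(2.73,)]
Query 2 returns: [(10.92,)]

Reason: AVG vs SUM give different aggregate values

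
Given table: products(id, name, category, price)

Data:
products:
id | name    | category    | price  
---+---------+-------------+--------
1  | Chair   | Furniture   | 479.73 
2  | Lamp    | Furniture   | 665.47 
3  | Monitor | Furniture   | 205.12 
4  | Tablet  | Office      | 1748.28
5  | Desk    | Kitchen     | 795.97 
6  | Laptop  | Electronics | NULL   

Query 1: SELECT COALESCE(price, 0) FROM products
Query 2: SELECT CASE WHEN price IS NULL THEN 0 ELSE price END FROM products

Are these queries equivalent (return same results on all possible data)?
Yes, equivalent

Both queries return: [(0,), (205.12,), (479.73,), (665.47,), (795.97,), (1748.28,)]

Reason: COALESCE vs CASE for NULL handling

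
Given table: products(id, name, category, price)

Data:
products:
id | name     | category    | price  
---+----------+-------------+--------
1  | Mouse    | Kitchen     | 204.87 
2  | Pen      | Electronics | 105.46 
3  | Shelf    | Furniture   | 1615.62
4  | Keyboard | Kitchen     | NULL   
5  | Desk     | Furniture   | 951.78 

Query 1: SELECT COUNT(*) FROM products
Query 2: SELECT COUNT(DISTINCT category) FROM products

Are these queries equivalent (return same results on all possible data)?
No, not equivalent

Query 1 returns: [(5,)]
Query 2 returns: [(3,)]

Reason: COUNT(*) counts rows, COUNT(DISTINCT category) counts unique categorys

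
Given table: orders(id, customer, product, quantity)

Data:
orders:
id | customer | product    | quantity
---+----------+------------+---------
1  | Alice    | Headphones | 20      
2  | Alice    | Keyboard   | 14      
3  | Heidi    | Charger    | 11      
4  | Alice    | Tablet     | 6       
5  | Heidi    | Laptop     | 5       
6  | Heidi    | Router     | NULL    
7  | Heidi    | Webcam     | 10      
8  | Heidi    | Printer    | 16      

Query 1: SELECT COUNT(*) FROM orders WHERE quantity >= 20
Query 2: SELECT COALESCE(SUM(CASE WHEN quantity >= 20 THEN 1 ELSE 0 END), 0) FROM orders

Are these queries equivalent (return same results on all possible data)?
Yes, equivalent

Both queries return: [(1,)]

Reason: COUNT with WHERE vs conditional SUM (COALESCE handles empty-table NULL)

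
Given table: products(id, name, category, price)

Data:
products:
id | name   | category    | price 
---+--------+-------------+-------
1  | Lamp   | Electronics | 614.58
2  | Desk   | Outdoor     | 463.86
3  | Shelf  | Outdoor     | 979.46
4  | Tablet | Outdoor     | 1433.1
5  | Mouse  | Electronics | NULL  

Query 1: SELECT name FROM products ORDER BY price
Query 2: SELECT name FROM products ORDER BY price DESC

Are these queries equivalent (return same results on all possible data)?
No, not equivalent

Query 1 returns: [('Mouse',), ('Desk',), ('Lamp',), ('Shelf',), ('Tablet',)]
Query 2 returns: [('Tablet',), ('Shelf',), ('Lamp',), ('Desk',), ('Mouse',)]

Reason: ASC vs DESC gives opposite ordering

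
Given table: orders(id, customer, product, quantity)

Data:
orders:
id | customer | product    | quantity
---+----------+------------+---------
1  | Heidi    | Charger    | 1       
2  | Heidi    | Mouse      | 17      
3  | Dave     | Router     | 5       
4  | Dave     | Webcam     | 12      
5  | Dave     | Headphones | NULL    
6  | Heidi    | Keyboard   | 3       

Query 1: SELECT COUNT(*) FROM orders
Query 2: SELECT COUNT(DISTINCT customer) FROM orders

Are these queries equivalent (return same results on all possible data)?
No, not equivalent

Query 1 returns: [(6,)]
Query 2 returns: [(2,)]

Reason: COUNT(*) counts rows, COUNT(DISTINCT customer) counts unique customers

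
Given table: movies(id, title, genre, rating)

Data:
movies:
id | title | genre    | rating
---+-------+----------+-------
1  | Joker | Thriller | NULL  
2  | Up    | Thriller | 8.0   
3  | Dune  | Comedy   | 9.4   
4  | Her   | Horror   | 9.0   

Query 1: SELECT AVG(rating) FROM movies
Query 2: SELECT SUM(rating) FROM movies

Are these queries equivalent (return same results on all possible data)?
No, not equivalent

Query 1 returns: [(8.799999999999999,)]
Query 2 returns: [(26.4,)]

Reason: AVG vs SUM give different aggregate values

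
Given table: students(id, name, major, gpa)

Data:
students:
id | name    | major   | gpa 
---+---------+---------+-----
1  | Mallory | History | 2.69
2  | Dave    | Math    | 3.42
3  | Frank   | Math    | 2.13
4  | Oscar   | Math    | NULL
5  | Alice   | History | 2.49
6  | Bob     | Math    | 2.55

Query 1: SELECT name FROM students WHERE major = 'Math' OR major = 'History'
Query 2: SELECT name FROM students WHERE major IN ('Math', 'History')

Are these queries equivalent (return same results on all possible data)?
Yes, equivalent

Both queries return: [('Alice',), ('Bob',), ('Dave',), ('Frank',), ('Mallory',), ('Oscar',)]

Reason: OR vs IN are equivalent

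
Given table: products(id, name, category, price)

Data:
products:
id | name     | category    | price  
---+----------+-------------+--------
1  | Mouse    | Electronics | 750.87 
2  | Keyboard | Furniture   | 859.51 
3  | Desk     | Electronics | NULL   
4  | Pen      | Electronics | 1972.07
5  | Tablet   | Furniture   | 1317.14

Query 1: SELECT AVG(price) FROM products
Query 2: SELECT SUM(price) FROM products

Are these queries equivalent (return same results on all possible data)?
No, not equivalent

Query 1 returns: [(1224.8975,)]
Query 2 returns: [(4899.59,)]

Reason: AVG vs SUM give different aggregate values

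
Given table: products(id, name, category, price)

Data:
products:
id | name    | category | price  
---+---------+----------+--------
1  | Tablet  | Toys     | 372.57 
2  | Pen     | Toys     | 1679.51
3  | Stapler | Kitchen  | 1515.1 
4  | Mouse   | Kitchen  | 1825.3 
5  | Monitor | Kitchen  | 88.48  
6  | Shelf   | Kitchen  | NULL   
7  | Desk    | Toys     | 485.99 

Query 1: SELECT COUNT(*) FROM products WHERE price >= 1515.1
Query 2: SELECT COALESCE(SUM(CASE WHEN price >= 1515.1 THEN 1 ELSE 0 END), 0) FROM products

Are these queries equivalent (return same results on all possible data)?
Yes, equivalent

Both queries return: [(3,)]

Reason: COUNT with WHERE vs conditional SUM (COALESCE handles empty-table NULL)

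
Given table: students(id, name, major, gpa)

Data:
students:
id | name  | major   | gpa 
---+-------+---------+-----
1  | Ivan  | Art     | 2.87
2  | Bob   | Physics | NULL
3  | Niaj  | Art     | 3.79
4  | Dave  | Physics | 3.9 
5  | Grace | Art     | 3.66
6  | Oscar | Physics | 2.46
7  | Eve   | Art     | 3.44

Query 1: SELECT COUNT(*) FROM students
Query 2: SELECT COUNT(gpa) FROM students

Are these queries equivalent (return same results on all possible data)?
No, not equivalent

Query 1 returns: [(7,)]
Query 2 returns: [(6,)]

Reason: COUNT(*) includes NULLs, COUNT(column) excludes them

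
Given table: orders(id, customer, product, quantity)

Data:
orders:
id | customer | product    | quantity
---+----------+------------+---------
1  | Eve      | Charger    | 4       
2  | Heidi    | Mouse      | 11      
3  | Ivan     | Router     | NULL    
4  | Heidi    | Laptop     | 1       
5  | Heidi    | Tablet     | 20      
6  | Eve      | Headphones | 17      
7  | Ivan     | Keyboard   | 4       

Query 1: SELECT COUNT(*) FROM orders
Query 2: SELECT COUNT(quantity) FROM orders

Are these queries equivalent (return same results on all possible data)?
No, not equivalent

Query 1 returns: [(7,)]
Query 2 returns: [(6,)]

Reason: COUNT(*) includes NULLs, COUNT(column) excludes them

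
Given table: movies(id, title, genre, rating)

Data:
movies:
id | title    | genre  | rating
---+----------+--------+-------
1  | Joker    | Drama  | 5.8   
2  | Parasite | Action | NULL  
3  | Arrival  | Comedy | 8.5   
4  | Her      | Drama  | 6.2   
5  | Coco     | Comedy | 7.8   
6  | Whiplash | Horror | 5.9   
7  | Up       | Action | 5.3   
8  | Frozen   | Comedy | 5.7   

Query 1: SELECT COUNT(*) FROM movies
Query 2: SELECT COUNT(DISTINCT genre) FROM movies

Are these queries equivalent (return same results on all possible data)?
No, not equivalent

Query 1 returns: [(8,)]
Query 2 returns: [(4,)]

Reason: COUNT(*) counts rows, COUNT(DISTINCT genre) counts unique genres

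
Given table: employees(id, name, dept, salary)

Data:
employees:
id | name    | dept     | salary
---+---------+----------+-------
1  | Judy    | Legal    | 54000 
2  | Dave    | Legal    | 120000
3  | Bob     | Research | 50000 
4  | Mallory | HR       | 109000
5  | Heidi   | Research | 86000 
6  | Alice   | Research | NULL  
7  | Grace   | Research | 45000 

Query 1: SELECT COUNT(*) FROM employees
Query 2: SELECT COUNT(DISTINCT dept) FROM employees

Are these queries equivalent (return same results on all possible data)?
No, not equivalent

Query 1 returns: [(7,)]
Query 2 returns: [(3,)]

Reason: COUNT(*) counts rows, COUNT(DISTINCT dept) counts unique depts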